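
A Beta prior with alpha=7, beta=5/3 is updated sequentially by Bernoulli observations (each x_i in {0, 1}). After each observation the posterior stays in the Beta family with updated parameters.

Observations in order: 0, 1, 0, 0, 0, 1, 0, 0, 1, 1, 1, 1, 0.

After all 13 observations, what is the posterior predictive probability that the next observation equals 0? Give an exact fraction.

obs 1: x=0 → posterior Beta(7, 8/3)
obs 2: x=1 → posterior Beta(8, 8/3)
obs 3: x=0 → posterior Beta(8, 11/3)
obs 4: x=0 → posterior Beta(8, 14/3)
obs 5: x=0 → posterior Beta(8, 17/3)
obs 6: x=1 → posterior Beta(9, 17/3)
obs 7: x=0 → posterior Beta(9, 20/3)
obs 8: x=0 → posterior Beta(9, 23/3)
obs 9: x=1 → posterior Beta(10, 23/3)
obs 10: x=1 → posterior Beta(11, 23/3)
obs 11: x=1 → posterior Beta(12, 23/3)
obs 12: x=1 → posterior Beta(13, 23/3)
obs 13: x=0 → posterior Beta(13, 26/3)

2/5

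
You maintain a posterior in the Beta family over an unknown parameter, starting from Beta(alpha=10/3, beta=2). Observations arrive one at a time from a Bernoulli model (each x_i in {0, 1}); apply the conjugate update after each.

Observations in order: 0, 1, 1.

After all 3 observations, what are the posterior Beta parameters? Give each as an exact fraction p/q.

alpha=16/3, beta=3

obs 1: x=0 → posterior Beta(10/3, 3)
obs 2: x=1 → posterior Beta(13/3, 3)
obs 3: x=1 → posterior Beta(16/3, 3)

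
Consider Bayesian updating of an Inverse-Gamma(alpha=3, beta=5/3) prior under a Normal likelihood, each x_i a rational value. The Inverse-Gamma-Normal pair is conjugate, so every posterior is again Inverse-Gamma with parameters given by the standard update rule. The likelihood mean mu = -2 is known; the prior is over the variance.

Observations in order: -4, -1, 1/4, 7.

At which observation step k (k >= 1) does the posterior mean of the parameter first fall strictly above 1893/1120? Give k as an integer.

obs 1: x=-4 → posterior Inverse-Gamma(7/2, 11/3)
obs 2: x=-1 → posterior Inverse-Gamma(4, 25/6)
obs 3: x=1/4 → posterior Inverse-Gamma(9/2, 643/96)
obs 4: x=7 → posterior Inverse-Gamma(5, 4531/96)

k = 3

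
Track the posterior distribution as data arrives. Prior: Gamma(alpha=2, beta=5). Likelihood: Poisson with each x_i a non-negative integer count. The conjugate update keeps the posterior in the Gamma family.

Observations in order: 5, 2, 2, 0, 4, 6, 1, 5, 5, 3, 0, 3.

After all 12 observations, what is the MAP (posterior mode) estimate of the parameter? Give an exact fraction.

obs 1: x=5 → posterior Gamma(7, 6)
obs 2: x=2 → posterior Gamma(9, 7)
obs 3: x=2 → posterior Gamma(11, 8)
obs 4: x=0 → posterior Gamma(11, 9)
obs 5: x=4 → posterior Gamma(15, 10)
obs 6: x=6 → posterior Gamma(21, 11)
obs 7: x=1 → posterior Gamma(22, 12)
obs 8: x=5 → posterior Gamma(27, 13)
obs 9: x=5 → posterior Gamma(32, 14)
obs 10: x=3 → posterior Gamma(35, 15)
obs 11: x=0 → posterior Gamma(35, 16)
obs 12: x=3 → posterior Gamma(38, 17)

37/17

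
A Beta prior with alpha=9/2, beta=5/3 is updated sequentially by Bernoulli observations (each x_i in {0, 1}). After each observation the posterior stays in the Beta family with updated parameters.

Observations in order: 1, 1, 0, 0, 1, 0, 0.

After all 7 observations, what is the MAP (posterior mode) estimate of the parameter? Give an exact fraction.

obs 1: x=1 → posterior Beta(11/2, 5/3)
obs 2: x=1 → posterior Beta(13/2, 5/3)
obs 3: x=0 → posterior Beta(13/2, 8/3)
obs 4: x=0 → posterior Beta(13/2, 11/3)
obs 5: x=1 → posterior Beta(15/2, 11/3)
obs 6: x=0 → posterior Beta(15/2, 14/3)
obs 7: x=0 → posterior Beta(15/2, 17/3)

39/67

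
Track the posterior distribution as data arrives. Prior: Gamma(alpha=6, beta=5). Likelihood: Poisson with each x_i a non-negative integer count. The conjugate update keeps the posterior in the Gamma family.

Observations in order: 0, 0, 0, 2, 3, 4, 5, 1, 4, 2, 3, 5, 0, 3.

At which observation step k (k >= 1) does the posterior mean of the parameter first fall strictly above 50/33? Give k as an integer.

k = 7

obs 1: x=0 → posterior Gamma(6, 6)
obs 2: x=0 → posterior Gamma(6, 7)
obs 3: x=0 → posterior Gamma(6, 8)
obs 4: x=2 → posterior Gamma(8, 9)
obs 5: x=3 → posterior Gamma(11, 10)
obs 6: x=4 → posterior Gamma(15, 11)
obs 7: x=5 → posterior Gamma(20, 12)
obs 8: x=1 → posterior Gamma(21, 13)
obs 9: x=4 → posterior Gamma(25, 14)
obs 10: x=2 → posterior Gamma(27, 15)
obs 11: x=3 → posterior Gamma(30, 16)
obs 12: x=5 → posterior Gamma(35, 17)
obs 13: x=0 → posterior Gamma(35, 18)
obs 14: x=3 → posterior Gamma(38, 19)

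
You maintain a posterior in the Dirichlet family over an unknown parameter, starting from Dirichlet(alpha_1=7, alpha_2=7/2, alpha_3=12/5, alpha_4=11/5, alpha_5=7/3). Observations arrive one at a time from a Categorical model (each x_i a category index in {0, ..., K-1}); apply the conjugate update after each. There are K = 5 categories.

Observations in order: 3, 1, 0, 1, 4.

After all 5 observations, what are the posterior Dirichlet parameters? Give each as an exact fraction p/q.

obs 1: x=3 → posterior Dirichlet(7, 7/2, 12/5, 16/5, 7/3)
obs 2: x=1 → posterior Dirichlet(7, 9/2, 12/5, 16/5, 7/3)
obs 3: x=0 → posterior Dirichlet(8, 9/2, 12/5, 16/5, 7/3)
obs 4: x=1 → posterior Dirichlet(8, 11/2, 12/5, 16/5, 7/3)
obs 5: x=4 → posterior Dirichlet(8, 11/2, 12/5, 16/5, 10/3)

alpha_1=8, alpha_2=11/2, alpha_3=12/5, alpha_4=16/5, alpha_5=10/3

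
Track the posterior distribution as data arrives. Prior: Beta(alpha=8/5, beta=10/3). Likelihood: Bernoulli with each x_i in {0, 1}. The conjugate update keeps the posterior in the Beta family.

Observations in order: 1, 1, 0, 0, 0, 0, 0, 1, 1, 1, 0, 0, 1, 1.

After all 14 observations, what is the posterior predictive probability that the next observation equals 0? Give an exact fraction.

155/284

obs 1: x=1 → posterior Beta(13/5, 10/3)
obs 2: x=1 → posterior Beta(18/5, 10/3)
obs 3: x=0 → posterior Beta(18/5, 13/3)
obs 4: x=0 → posterior Beta(18/5, 16/3)
obs 5: x=0 → posterior Beta(18/5, 19/3)
obs 6: x=0 → posterior Beta(18/5, 22/3)
obs 7: x=0 → posterior Beta(18/5, 25/3)
obs 8: x=1 → posterior Beta(23/5, 25/3)
obs 9: x=1 → posterior Beta(28/5, 25/3)
obs 10: x=1 → posterior Beta(33/5, 25/3)
obs 11: x=0 → posterior Beta(33/5, 28/3)
obs 12: x=0 → posterior Beta(33/5, 31/3)
obs 13: x=1 → posterior Beta(38/5, 31/3)
obs 14: x=1 → posterior Beta(43/5, 31/3)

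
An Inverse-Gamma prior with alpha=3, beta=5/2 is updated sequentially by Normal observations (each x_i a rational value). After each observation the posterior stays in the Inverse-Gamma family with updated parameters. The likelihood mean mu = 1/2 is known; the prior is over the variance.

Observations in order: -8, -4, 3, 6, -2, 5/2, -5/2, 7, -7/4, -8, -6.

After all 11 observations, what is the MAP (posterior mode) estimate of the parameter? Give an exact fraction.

obs 1: x=-8 → posterior Inverse-Gamma(7/2, 309/8)
obs 2: x=-4 → posterior Inverse-Gamma(4, 195/4)
obs 3: x=3 → posterior Inverse-Gamma(9/2, 415/8)
obs 4: x=6 → posterior Inverse-Gamma(5, 67)
obs 5: x=-2 → posterior Inverse-Gamma(11/2, 561/8)
obs 6: x=5/2 → posterior Inverse-Gamma(6, 577/8)
obs 7: x=-5/2 → posterior Inverse-Gamma(13/2, 613/8)
obs 8: x=7 → posterior Inverse-Gamma(7, 391/4)
obs 9: x=-7/4 → posterior Inverse-Gamma(15/2, 3209/32)
obs 10: x=-8 → posterior Inverse-Gamma(8, 4365/32)
obs 11: x=-6 → posterior Inverse-Gamma(17/2, 5041/32)

5041/304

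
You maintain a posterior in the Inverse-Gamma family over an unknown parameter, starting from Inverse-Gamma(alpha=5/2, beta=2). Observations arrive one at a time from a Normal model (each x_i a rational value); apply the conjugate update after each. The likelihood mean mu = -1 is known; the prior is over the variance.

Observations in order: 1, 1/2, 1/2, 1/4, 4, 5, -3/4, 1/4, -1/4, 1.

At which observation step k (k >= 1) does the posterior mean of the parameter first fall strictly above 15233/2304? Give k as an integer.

obs 1: x=1 → posterior Inverse-Gamma(3, 4)
obs 2: x=1/2 → posterior Inverse-Gamma(7/2, 41/8)
obs 3: x=1/2 → posterior Inverse-Gamma(4, 25/4)
obs 4: x=1/4 → posterior Inverse-Gamma(9/2, 225/32)
obs 5: x=4 → posterior Inverse-Gamma(5, 625/32)
obs 6: x=5 → posterior Inverse-Gamma(11/2, 1201/32)
obs 7: x=-3/4 → posterior Inverse-Gamma(6, 601/16)
obs 8: x=1/4 → posterior Inverse-Gamma(13/2, 1227/32)
obs 9: x=-1/4 → posterior Inverse-Gamma(7, 309/8)
obs 10: x=1 → posterior Inverse-Gamma(15/2, 325/8)

k = 6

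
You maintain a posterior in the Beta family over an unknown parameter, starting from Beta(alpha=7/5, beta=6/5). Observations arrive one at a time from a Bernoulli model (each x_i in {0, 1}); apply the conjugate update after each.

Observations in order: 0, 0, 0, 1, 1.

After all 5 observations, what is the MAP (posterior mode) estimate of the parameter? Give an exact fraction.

obs 1: x=0 → posterior Beta(7/5, 11/5)
obs 2: x=0 → posterior Beta(7/5, 16/5)
obs 3: x=0 → posterior Beta(7/5, 21/5)
obs 4: x=1 → posterior Beta(12/5, 21/5)
obs 5: x=1 → posterior Beta(17/5, 21/5)

3/7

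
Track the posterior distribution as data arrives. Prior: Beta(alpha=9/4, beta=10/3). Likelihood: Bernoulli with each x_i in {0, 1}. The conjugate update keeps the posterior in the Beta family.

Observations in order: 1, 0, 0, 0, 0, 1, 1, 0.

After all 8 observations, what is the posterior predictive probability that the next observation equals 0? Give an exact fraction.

obs 1: x=1 → posterior Beta(13/4, 10/3)
obs 2: x=0 → posterior Beta(13/4, 13/3)
obs 3: x=0 → posterior Beta(13/4, 16/3)
obs 4: x=0 → posterior Beta(13/4, 19/3)
obs 5: x=0 → posterior Beta(13/4, 22/3)
obs 6: x=1 → posterior Beta(17/4, 22/3)
obs 7: x=1 → posterior Beta(21/4, 22/3)
obs 8: x=0 → posterior Beta(21/4, 25/3)

100/163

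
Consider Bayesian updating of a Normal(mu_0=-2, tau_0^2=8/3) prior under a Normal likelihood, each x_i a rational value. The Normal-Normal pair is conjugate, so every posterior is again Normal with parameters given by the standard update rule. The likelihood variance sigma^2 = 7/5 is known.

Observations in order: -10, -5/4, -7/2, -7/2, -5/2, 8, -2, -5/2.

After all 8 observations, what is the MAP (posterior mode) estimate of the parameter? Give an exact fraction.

obs 1: x=-10 → posterior Normal(-442/61, 56/61)
obs 2: x=-5/4 → posterior Normal(-492/101, 56/101)
obs 3: x=-7/2 → posterior Normal(-632/141, 56/141)
obs 4: x=-7/2 → posterior Normal(-772/181, 56/181)
obs 5: x=-5/2 → posterior Normal(-872/221, 56/221)
obs 6: x=8 → posterior Normal(-184/87, 56/261)
obs 7: x=-2 → posterior Normal(-632/301, 8/43)
obs 8: x=-5/2 → posterior Normal(-732/341, 56/341)

-732/341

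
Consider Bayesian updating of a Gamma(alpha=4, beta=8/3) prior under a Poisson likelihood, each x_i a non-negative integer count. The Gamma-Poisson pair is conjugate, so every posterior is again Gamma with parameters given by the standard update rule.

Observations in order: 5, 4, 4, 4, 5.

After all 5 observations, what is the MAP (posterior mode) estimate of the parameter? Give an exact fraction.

obs 1: x=5 → posterior Gamma(9, 11/3)
obs 2: x=4 → posterior Gamma(13, 14/3)
obs 3: x=4 → posterior Gamma(17, 17/3)
obs 4: x=4 → posterior Gamma(21, 20/3)
obs 5: x=5 → posterior Gamma(26, 23/3)

75/23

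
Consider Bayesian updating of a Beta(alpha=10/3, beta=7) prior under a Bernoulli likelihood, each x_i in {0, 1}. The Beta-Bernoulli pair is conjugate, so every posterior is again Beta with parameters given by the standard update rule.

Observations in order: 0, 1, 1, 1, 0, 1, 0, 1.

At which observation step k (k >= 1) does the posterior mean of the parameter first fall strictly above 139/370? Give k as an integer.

obs 1: x=0 → posterior Beta(10/3, 8)
obs 2: x=1 → posterior Beta(13/3, 8)
obs 3: x=1 → posterior Beta(16/3, 8)
obs 4: x=1 → posterior Beta(19/3, 8)
obs 5: x=0 → posterior Beta(19/3, 9)
obs 6: x=1 → posterior Beta(22/3, 9)
obs 7: x=0 → posterior Beta(22/3, 10)
obs 8: x=1 → posterior Beta(25/3, 10)

k = 3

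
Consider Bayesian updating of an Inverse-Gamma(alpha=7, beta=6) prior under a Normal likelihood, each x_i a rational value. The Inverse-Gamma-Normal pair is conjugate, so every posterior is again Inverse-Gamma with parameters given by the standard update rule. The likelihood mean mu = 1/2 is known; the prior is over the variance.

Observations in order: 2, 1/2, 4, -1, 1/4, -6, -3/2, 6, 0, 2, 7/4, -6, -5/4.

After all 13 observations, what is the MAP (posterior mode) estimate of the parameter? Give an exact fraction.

2475/464

obs 1: x=2 → posterior Inverse-Gamma(15/2, 57/8)
obs 2: x=1/2 → posterior Inverse-Gamma(8, 57/8)
obs 3: x=4 → posterior Inverse-Gamma(17/2, 53/4)
obs 4: x=-1 → posterior Inverse-Gamma(9, 115/8)
obs 5: x=1/4 → posterior Inverse-Gamma(19/2, 461/32)
obs 6: x=-6 → posterior Inverse-Gamma(10, 1137/32)
obs 7: x=-3/2 → posterior Inverse-Gamma(21/2, 1201/32)
obs 8: x=6 → posterior Inverse-Gamma(11, 1685/32)
obs 9: x=0 → posterior Inverse-Gamma(23/2, 1689/32)
obs 10: x=2 → posterior Inverse-Gamma(12, 1725/32)
obs 11: x=7/4 → posterior Inverse-Gamma(25/2, 875/16)
obs 12: x=-6 → posterior Inverse-Gamma(13, 1213/16)
obs 13: x=-5/4 → posterior Inverse-Gamma(27/2, 2475/32)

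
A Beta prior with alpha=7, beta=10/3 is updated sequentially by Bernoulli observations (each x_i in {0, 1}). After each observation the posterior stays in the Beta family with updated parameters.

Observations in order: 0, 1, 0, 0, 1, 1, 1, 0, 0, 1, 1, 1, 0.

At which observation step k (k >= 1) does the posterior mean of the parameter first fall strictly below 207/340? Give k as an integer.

k = 3

obs 1: x=0 → posterior Beta(7, 13/3)
obs 2: x=1 → posterior Beta(8, 13/3)
obs 3: x=0 → posterior Beta(8, 16/3)
obs 4: x=0 → posterior Beta(8, 19/3)
obs 5: x=1 → posterior Beta(9, 19/3)
obs 6: x=1 → posterior Beta(10, 19/3)
obs 7: x=1 → posterior Beta(11, 19/3)
obs 8: x=0 → posterior Beta(11, 22/3)
obs 9: x=0 → posterior Beta(11, 25/3)
obs 10: x=1 → posterior Beta(12, 25/3)
obs 11: x=1 → posterior Beta(13, 25/3)
obs 12: x=1 → posterior Beta(14, 25/3)
obs 13: x=0 → posterior Beta(14, 28/3)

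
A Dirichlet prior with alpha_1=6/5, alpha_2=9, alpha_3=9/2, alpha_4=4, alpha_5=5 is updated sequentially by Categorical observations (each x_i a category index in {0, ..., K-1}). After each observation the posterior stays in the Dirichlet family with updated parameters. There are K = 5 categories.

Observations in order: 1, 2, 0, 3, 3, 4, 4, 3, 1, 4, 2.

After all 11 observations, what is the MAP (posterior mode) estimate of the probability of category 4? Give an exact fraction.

obs 1: x=1 → posterior Dirichlet(6/5, 10, 9/2, 4, 5)
obs 2: x=2 → posterior Dirichlet(6/5, 10, 11/2, 4, 5)
obs 3: x=0 → posterior Dirichlet(11/5, 10, 11/2, 4, 5)
obs 4: x=3 → posterior Dirichlet(11/5, 10, 11/2, 5, 5)
obs 5: x=3 → posterior Dirichlet(11/5, 10, 11/2, 6, 5)
obs 6: x=4 → posterior Dirichlet(11/5, 10, 11/2, 6, 6)
obs 7: x=4 → posterior Dirichlet(11/5, 10, 11/2, 6, 7)
obs 8: x=3 → posterior Dirichlet(11/5, 10, 11/2, 7, 7)
obs 9: x=1 → posterior Dirichlet(11/5, 11, 11/2, 7, 7)
obs 10: x=4 → posterior Dirichlet(11/5, 11, 11/2, 7, 8)
obs 11: x=2 → posterior Dirichlet(11/5, 11, 13/2, 7, 8)

70/297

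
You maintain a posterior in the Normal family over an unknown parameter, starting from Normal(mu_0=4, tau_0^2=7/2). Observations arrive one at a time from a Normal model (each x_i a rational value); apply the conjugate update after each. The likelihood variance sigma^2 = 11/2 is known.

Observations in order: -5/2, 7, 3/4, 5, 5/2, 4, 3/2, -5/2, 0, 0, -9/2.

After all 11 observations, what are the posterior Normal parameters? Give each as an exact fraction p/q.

obs 1: x=-5/2 → posterior Normal(53/36, 77/36)
obs 2: x=7 → posterior Normal(151/50, 77/50)
obs 3: x=3/4 → posterior Normal(323/128, 77/64)
obs 4: x=5 → posterior Normal(463/156, 77/78)
obs 5: x=5/2 → posterior Normal(533/184, 77/92)
obs 6: x=4 → posterior Normal(645/212, 77/106)
obs 7: x=3/2 → posterior Normal(229/80, 77/120)
obs 8: x=-5/2 → posterior Normal(617/268, 77/134)
obs 9: x=0 → posterior Normal(617/296, 77/148)
obs 10: x=0 → posterior Normal(617/324, 77/162)
obs 11: x=-9/2 → posterior Normal(491/352, 7/16)

mu_0=491/352, tau_0^2=7/16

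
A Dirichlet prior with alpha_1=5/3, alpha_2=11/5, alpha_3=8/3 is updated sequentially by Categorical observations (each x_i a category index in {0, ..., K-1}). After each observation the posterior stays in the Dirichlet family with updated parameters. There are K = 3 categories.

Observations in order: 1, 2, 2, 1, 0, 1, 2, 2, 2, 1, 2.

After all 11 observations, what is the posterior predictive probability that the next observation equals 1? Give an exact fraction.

obs 1: x=1 → posterior Dirichlet(5/3, 16/5, 8/3)
obs 2: x=2 → posterior Dirichlet(5/3, 16/5, 11/3)
obs 3: x=2 → posterior Dirichlet(5/3, 16/5, 14/3)
obs 4: x=1 → posterior Dirichlet(5/3, 21/5, 14/3)
obs 5: x=0 → posterior Dirichlet(8/3, 21/5, 14/3)
obs 6: x=1 → posterior Dirichlet(8/3, 26/5, 14/3)
obs 7: x=2 → posterior Dirichlet(8/3, 26/5, 17/3)
obs 8: x=2 → posterior Dirichlet(8/3, 26/5, 20/3)
obs 9: x=2 → posterior Dirichlet(8/3, 26/5, 23/3)
obs 10: x=1 → posterior Dirichlet(8/3, 31/5, 23/3)
obs 11: x=2 → posterior Dirichlet(8/3, 31/5, 26/3)

93/263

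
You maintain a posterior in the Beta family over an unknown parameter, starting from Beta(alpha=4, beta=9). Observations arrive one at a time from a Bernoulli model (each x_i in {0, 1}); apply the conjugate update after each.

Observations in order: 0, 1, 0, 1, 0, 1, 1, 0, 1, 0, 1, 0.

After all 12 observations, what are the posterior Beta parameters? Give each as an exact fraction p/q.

alpha=10, beta=15

obs 1: x=0 → posterior Beta(4, 10)
obs 2: x=1 → posterior Beta(5, 10)
obs 3: x=0 → posterior Beta(5, 11)
obs 4: x=1 → posterior Beta(6, 11)
obs 5: x=0 → posterior Beta(6, 12)
obs 6: x=1 → posterior Beta(7, 12)
obs 7: x=1 → posterior Beta(8, 12)
obs 8: x=0 → posterior Beta(8, 13)
obs 9: x=1 → posterior Beta(9, 13)
obs 10: x=0 → posterior Beta(9, 14)
obs 11: x=1 → posterior Beta(10, 14)
obs 12: x=0 → posterior Beta(10, 15)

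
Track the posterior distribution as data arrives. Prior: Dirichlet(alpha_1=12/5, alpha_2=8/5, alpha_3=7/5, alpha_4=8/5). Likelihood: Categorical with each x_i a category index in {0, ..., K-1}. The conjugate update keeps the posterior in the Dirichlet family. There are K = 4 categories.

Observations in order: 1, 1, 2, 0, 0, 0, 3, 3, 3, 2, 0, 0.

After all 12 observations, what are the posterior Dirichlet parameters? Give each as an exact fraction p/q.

alpha_1=37/5, alpha_2=18/5, alpha_3=17/5, alpha_4=23/5

obs 1: x=1 → posterior Dirichlet(12/5, 13/5, 7/5, 8/5)
obs 2: x=1 → posterior Dirichlet(12/5, 18/5, 7/5, 8/5)
obs 3: x=2 → posterior Dirichlet(12/5, 18/5, 12/5, 8/5)
obs 4: x=0 → posterior Dirichlet(17/5, 18/5, 12/5, 8/5)
obs 5: x=0 → posterior Dirichlet(22/5, 18/5, 12/5, 8/5)
obs 6: x=0 → posterior Dirichlet(27/5, 18/5, 12/5, 8/5)
obs 7: x=3 → posterior Dirichlet(27/5, 18/5, 12/5, 13/5)
obs 8: x=3 → posterior Dirichlet(27/5, 18/5, 12/5, 18/5)
obs 9: x=3 → posterior Dirichlet(27/5, 18/5, 12/5, 23/5)
obs 10: x=2 → posterior Dirichlet(27/5, 18/5, 17/5, 23/5)
obs 11: x=0 → posterior Dirichlet(32/5, 18/5, 17/5, 23/5)
obs 12: x=0 → posterior Dirichlet(37/5, 18/5, 17/5, 23/5)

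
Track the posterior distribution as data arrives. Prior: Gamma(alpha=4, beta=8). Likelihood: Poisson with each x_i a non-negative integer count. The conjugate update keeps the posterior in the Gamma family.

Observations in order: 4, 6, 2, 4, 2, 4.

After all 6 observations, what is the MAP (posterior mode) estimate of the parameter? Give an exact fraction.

25/14

obs 1: x=4 → posterior Gamma(8, 9)
obs 2: x=6 → posterior Gamma(14, 10)
obs 3: x=2 → posterior Gamma(16, 11)
obs 4: x=4 → posterior Gamma(20, 12)
obs 5: x=2 → posterior Gamma(22, 13)
obs 6: x=4 → posterior Gamma(26, 14)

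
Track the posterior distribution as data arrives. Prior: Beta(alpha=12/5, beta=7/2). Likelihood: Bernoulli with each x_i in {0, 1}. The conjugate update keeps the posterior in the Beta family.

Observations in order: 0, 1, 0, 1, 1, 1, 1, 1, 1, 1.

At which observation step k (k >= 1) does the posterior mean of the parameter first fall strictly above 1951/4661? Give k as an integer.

obs 1: x=0 → posterior Beta(12/5, 9/2)
obs 2: x=1 → posterior Beta(17/5, 9/2)
obs 3: x=0 → posterior Beta(17/5, 11/2)
obs 4: x=1 → posterior Beta(22/5, 11/2)
obs 5: x=1 → posterior Beta(27/5, 11/2)
obs 6: x=1 → posterior Beta(32/5, 11/2)
obs 7: x=1 → posterior Beta(37/5, 11/2)
obs 8: x=1 → posterior Beta(42/5, 11/2)
obs 9: x=1 → posterior Beta(47/5, 11/2)
obs 10: x=1 → posterior Beta(52/5, 11/2)

k = 2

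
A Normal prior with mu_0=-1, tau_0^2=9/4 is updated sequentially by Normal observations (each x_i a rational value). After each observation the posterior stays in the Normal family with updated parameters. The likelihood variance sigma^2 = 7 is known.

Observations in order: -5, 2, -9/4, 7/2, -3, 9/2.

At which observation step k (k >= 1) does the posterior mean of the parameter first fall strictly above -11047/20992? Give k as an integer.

obs 1: x=-5 → posterior Normal(-73/37, 63/37)
obs 2: x=2 → posterior Normal(-55/46, 63/46)
obs 3: x=-9/4 → posterior Normal(-301/220, 63/55)
obs 4: x=7/2 → posterior Normal(-175/256, 63/64)
obs 5: x=-3 → posterior Normal(-283/292, 63/73)
obs 6: x=9/2 → posterior Normal(-121/328, 63/82)

k = 6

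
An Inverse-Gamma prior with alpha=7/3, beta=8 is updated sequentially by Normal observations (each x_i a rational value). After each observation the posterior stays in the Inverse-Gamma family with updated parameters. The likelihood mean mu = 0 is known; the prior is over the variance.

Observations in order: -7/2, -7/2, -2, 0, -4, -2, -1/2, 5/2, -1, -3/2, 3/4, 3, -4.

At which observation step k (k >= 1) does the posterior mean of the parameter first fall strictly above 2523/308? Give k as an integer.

obs 1: x=-7/2 → posterior Inverse-Gamma(17/6, 113/8)
obs 2: x=-7/2 → posterior Inverse-Gamma(10/3, 81/4)
obs 3: x=-2 → posterior Inverse-Gamma(23/6, 89/4)
obs 4: x=0 → posterior Inverse-Gamma(13/3, 89/4)
obs 5: x=-4 → posterior Inverse-Gamma(29/6, 121/4)
obs 6: x=-2 → posterior Inverse-Gamma(16/3, 129/4)
obs 7: x=-1/2 → posterior Inverse-Gamma(35/6, 259/8)
obs 8: x=5/2 → posterior Inverse-Gamma(19/3, 71/2)
obs 9: x=-1 → posterior Inverse-Gamma(41/6, 36)
obs 10: x=-3/2 → posterior Inverse-Gamma(22/3, 297/8)
obs 11: x=3/4 → posterior Inverse-Gamma(47/6, 1197/32)
obs 12: x=3 → posterior Inverse-Gamma(25/3, 1341/32)
obs 13: x=-4 → posterior Inverse-Gamma(53/6, 1597/32)

k = 2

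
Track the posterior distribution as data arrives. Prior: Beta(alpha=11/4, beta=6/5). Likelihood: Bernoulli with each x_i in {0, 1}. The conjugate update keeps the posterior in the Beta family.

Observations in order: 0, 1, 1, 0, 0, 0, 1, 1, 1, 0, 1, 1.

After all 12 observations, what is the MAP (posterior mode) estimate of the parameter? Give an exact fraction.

obs 1: x=0 → posterior Beta(11/4, 11/5)
obs 2: x=1 → posterior Beta(15/4, 11/5)
obs 3: x=1 → posterior Beta(19/4, 11/5)
obs 4: x=0 → posterior Beta(19/4, 16/5)
obs 5: x=0 → posterior Beta(19/4, 21/5)
obs 6: x=0 → posterior Beta(19/4, 26/5)
obs 7: x=1 → posterior Beta(23/4, 26/5)
obs 8: x=1 → posterior Beta(27/4, 26/5)
obs 9: x=1 → posterior Beta(31/4, 26/5)
obs 10: x=0 → posterior Beta(31/4, 31/5)
obs 11: x=1 → posterior Beta(35/4, 31/5)
obs 12: x=1 → posterior Beta(39/4, 31/5)

175/279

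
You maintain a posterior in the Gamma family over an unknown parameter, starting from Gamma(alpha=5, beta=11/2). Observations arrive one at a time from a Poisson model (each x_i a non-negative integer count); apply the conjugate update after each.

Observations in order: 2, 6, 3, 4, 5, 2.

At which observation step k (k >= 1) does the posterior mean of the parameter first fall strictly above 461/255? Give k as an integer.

k = 3

obs 1: x=2 → posterior Gamma(7, 13/2)
obs 2: x=6 → posterior Gamma(13, 15/2)
obs 3: x=3 → posterior Gamma(16, 17/2)
obs 4: x=4 → posterior Gamma(20, 19/2)
obs 5: x=5 → posterior Gamma(25, 21/2)
obs 6: x=2 → posterior Gamma(27, 23/2)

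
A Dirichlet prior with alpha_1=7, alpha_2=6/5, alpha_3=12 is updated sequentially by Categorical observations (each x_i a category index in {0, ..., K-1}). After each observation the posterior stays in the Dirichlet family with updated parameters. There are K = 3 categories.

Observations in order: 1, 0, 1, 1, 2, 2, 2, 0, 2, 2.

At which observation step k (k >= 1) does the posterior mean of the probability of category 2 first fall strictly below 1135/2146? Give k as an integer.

obs 1: x=1 → posterior Dirichlet(7, 11/5, 12)
obs 2: x=0 → posterior Dirichlet(8, 11/5, 12)
obs 3: x=1 → posterior Dirichlet(8, 16/5, 12)
obs 4: x=1 → posterior Dirichlet(8, 21/5, 12)
obs 5: x=2 → posterior Dirichlet(8, 21/5, 13)
obs 6: x=2 → posterior Dirichlet(8, 21/5, 14)
obs 7: x=2 → posterior Dirichlet(8, 21/5, 15)
obs 8: x=0 → posterior Dirichlet(9, 21/5, 15)
obs 9: x=2 → posterior Dirichlet(9, 21/5, 16)
obs 10: x=2 → posterior Dirichlet(9, 21/5, 17)

k = 3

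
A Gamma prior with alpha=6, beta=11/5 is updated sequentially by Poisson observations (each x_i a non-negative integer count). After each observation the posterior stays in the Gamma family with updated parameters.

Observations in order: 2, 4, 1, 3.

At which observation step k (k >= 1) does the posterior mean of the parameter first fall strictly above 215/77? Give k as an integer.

k = 2

obs 1: x=2 → posterior Gamma(8, 16/5)
obs 2: x=4 → posterior Gamma(12, 21/5)
obs 3: x=1 → posterior Gamma(13, 26/5)
obs 4: x=3 → posterior Gamma(16, 31/5)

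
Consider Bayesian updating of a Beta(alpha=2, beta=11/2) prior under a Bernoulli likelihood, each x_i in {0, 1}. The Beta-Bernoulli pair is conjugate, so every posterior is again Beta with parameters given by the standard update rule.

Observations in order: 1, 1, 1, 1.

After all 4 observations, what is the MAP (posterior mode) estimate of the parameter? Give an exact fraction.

10/19

obs 1: x=1 → posterior Beta(3, 11/2)
obs 2: x=1 → posterior Beta(4, 11/2)
obs 3: x=1 → posterior Beta(5, 11/2)
obs 4: x=1 → posterior Beta(6, 11/2)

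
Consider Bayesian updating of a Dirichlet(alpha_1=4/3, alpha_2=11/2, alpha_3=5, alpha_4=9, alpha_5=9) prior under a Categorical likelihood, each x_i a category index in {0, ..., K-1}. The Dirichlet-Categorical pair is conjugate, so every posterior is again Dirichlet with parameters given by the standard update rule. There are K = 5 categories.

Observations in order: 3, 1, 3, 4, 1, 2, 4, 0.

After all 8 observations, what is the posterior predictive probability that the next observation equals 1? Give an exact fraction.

obs 1: x=3 → posterior Dirichlet(4/3, 11/2, 5, 10, 9)
obs 2: x=1 → posterior Dirichlet(4/3, 13/2, 5, 10, 9)
obs 3: x=3 → posterior Dirichlet(4/3, 13/2, 5, 11, 9)
obs 4: x=4 → posterior Dirichlet(4/3, 13/2, 5, 11, 10)
obs 5: x=1 → posterior Dirichlet(4/3, 15/2, 5, 11, 10)
obs 6: x=2 → posterior Dirichlet(4/3, 15/2, 6, 11, 10)
obs 7: x=4 → posterior Dirichlet(4/3, 15/2, 6, 11, 11)
obs 8: x=0 → posterior Dirichlet(7/3, 15/2, 6, 11, 11)

45/227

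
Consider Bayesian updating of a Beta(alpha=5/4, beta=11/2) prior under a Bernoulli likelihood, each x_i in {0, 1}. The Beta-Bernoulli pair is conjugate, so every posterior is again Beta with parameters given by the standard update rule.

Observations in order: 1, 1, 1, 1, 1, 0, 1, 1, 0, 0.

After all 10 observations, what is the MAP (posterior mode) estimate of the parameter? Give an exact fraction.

29/59

obs 1: x=1 → posterior Beta(9/4, 11/2)
obs 2: x=1 → posterior Beta(13/4, 11/2)
obs 3: x=1 → posterior Beta(17/4, 11/2)
obs 4: x=1 → posterior Beta(21/4, 11/2)
obs 5: x=1 → posterior Beta(25/4, 11/2)
obs 6: x=0 → posterior Beta(25/4, 13/2)
obs 7: x=1 → posterior Beta(29/4, 13/2)
obs 8: x=1 → posterior Beta(33/4, 13/2)
obs 9: x=0 → posterior Beta(33/4, 15/2)
obs 10: x=0 → posterior Beta(33/4, 17/2)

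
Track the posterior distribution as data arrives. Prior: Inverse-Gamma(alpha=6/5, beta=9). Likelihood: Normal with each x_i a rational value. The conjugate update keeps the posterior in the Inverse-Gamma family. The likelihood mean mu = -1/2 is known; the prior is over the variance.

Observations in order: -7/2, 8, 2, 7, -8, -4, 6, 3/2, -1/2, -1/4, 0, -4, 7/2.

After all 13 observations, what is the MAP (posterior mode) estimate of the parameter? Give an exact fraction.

8135/464

obs 1: x=-7/2 → posterior Inverse-Gamma(17/10, 27/2)
obs 2: x=8 → posterior Inverse-Gamma(11/5, 397/8)
obs 3: x=2 → posterior Inverse-Gamma(27/10, 211/4)
obs 4: x=7 → posterior Inverse-Gamma(16/5, 647/8)
obs 5: x=-8 → posterior Inverse-Gamma(37/10, 109)
obs 6: x=-4 → posterior Inverse-Gamma(21/5, 921/8)
obs 7: x=6 → posterior Inverse-Gamma(47/10, 545/4)
obs 8: x=3/2 → posterior Inverse-Gamma(26/5, 553/4)
obs 9: x=-1/2 → posterior Inverse-Gamma(57/10, 553/4)
obs 10: x=-1/4 → posterior Inverse-Gamma(31/5, 4425/32)
obs 11: x=0 → posterior Inverse-Gamma(67/10, 4429/32)
obs 12: x=-4 → posterior Inverse-Gamma(36/5, 4625/32)
obs 13: x=7/2 → posterior Inverse-Gamma(77/10, 4881/32)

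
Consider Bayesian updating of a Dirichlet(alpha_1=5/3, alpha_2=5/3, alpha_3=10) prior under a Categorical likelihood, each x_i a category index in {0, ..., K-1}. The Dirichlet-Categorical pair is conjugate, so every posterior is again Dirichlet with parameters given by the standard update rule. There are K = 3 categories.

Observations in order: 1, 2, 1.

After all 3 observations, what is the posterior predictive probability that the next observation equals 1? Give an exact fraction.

obs 1: x=1 → posterior Dirichlet(5/3, 8/3, 10)
obs 2: x=2 → posterior Dirichlet(5/3, 8/3, 11)
obs 3: x=1 → posterior Dirichlet(5/3, 11/3, 11)

11/49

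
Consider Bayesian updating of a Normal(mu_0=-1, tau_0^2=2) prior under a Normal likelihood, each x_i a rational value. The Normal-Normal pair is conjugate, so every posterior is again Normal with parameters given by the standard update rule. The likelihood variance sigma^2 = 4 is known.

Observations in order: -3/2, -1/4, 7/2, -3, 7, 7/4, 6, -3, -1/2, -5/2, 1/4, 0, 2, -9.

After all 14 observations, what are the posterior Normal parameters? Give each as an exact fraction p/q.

obs 1: x=-3/2 → posterior Normal(-7/6, 4/3)
obs 2: x=-1/4 → posterior Normal(-15/16, 1)
obs 3: x=7/2 → posterior Normal(-1/20, 4/5)
obs 4: x=-3 → posterior Normal(-13/24, 2/3)
obs 5: x=7 → posterior Normal(15/28, 4/7)
obs 6: x=7/4 → posterior Normal(11/16, 1/2)
obs 7: x=6 → posterior Normal(23/18, 4/9)
obs 8: x=-3 → posterior Normal(17/20, 2/5)
obs 9: x=-1/2 → posterior Normal(8/11, 4/11)
obs 10: x=-5/2 → posterior Normal(11/24, 1/3)
obs 11: x=1/4 → posterior Normal(23/52, 4/13)
obs 12: x=0 → posterior Normal(23/56, 2/7)
obs 13: x=2 → posterior Normal(31/60, 4/15)
obs 14: x=-9 → posterior Normal(-5/64, 1/4)

mu_0=-5/64, tau_0^2=1/4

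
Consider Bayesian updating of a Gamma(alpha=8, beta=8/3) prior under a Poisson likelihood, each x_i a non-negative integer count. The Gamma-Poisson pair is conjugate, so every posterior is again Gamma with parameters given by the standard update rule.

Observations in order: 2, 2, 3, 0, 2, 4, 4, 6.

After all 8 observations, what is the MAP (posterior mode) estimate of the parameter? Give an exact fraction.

45/16

obs 1: x=2 → posterior Gamma(10, 11/3)
obs 2: x=2 → posterior Gamma(12, 14/3)
obs 3: x=3 → posterior Gamma(15, 17/3)
obs 4: x=0 → posterior Gamma(15, 20/3)
obs 5: x=2 → posterior Gamma(17, 23/3)
obs 6: x=4 → posterior Gamma(21, 26/3)
obs 7: x=4 → posterior Gamma(25, 29/3)
obs 8: x=6 → posterior Gamma(31, 32/3)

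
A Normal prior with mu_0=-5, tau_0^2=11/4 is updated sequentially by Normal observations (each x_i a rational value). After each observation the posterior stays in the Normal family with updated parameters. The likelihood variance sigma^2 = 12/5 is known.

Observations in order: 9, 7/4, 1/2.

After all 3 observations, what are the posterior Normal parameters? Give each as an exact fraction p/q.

obs 1: x=9 → posterior Normal(255/103, 132/103)
obs 2: x=7/4 → posterior Normal(1405/632, 66/79)
obs 3: x=1/2 → posterior Normal(505/284, 44/71)

mu_0=505/284, tau_0^2=44/71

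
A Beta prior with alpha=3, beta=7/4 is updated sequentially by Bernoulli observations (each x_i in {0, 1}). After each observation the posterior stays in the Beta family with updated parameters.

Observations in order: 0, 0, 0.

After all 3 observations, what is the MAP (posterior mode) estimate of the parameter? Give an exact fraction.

obs 1: x=0 → posterior Beta(3, 11/4)
obs 2: x=0 → posterior Beta(3, 15/4)
obs 3: x=0 → posterior Beta(3, 19/4)

8/23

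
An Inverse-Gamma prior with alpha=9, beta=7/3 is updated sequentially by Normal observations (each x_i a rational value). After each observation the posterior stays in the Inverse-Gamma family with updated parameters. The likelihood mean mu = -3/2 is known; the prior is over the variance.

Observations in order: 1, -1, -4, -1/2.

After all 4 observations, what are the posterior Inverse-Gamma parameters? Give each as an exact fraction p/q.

alpha=11, beta=221/24

obs 1: x=1 → posterior Inverse-Gamma(19/2, 131/24)
obs 2: x=-1 → posterior Inverse-Gamma(10, 67/12)
obs 3: x=-4 → posterior Inverse-Gamma(21/2, 209/24)
obs 4: x=-1/2 → posterior Inverse-Gamma(11, 221/24)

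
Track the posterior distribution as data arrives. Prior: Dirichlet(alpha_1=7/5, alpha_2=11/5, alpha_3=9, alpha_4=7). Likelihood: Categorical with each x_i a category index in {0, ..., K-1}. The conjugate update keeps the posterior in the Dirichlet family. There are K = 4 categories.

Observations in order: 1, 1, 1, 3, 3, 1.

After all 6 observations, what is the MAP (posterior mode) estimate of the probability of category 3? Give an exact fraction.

obs 1: x=1 → posterior Dirichlet(7/5, 16/5, 9, 7)
obs 2: x=1 → posterior Dirichlet(7/5, 21/5, 9, 7)
obs 3: x=1 → posterior Dirichlet(7/5, 26/5, 9, 7)
obs 4: x=3 → posterior Dirichlet(7/5, 26/5, 9, 8)
obs 5: x=3 → posterior Dirichlet(7/5, 26/5, 9, 9)
obs 6: x=1 → posterior Dirichlet(7/5, 31/5, 9, 9)

10/27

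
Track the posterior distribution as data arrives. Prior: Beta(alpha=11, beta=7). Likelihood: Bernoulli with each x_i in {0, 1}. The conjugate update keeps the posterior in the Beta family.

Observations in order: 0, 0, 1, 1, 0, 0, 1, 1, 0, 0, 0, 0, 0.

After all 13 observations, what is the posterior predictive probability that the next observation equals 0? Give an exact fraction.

obs 1: x=0 → posterior Beta(11, 8)
obs 2: x=0 → posterior Beta(11, 9)
obs 3: x=1 → posterior Beta(12, 9)
obs 4: x=1 → posterior Beta(13, 9)
obs 5: x=0 → posterior Beta(13, 10)
obs 6: x=0 → posterior Beta(13, 11)
obs 7: x=1 → posterior Beta(14, 11)
obs 8: x=1 → posterior Beta(15, 11)
obs 9: x=0 → posterior Beta(15, 12)
obs 10: x=0 → posterior Beta(15, 13)
obs 11: x=0 → posterior Beta(15, 14)
obs 12: x=0 → posterior Beta(15, 15)
obs 13: x=0 → posterior Beta(15, 16)

16/31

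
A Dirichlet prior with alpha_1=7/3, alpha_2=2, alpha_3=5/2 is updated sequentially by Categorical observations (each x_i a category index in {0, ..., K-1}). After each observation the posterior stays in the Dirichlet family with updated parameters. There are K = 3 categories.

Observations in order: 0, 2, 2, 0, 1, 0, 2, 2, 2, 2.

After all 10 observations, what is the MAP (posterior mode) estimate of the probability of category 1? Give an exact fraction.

obs 1: x=0 → posterior Dirichlet(10/3, 2, 5/2)
obs 2: x=2 → posterior Dirichlet(10/3, 2, 7/2)
obs 3: x=2 → posterior Dirichlet(10/3, 2, 9/2)
obs 4: x=0 → posterior Dirichlet(13/3, 2, 9/2)
obs 5: x=1 → posterior Dirichlet(13/3, 3, 9/2)
obs 6: x=0 → posterior Dirichlet(16/3, 3, 9/2)
obs 7: x=2 → posterior Dirichlet(16/3, 3, 11/2)
obs 8: x=2 → posterior Dirichlet(16/3, 3, 13/2)
obs 9: x=2 → posterior Dirichlet(16/3, 3, 15/2)
obs 10: x=2 → posterior Dirichlet(16/3, 3, 17/2)

12/83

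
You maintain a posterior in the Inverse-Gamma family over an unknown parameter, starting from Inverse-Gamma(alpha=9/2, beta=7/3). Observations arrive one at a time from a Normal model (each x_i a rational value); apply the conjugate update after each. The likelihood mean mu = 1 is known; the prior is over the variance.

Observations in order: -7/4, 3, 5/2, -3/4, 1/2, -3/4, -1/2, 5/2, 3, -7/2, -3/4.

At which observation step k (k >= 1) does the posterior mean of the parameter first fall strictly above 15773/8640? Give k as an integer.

obs 1: x=-7/4 → posterior Inverse-Gamma(5, 587/96)
obs 2: x=3 → posterior Inverse-Gamma(11/2, 779/96)
obs 3: x=5/2 → posterior Inverse-Gamma(6, 887/96)
obs 4: x=-3/4 → posterior Inverse-Gamma(13/2, 517/48)
obs 5: x=1/2 → posterior Inverse-Gamma(7, 523/48)
obs 6: x=-3/4 → posterior Inverse-Gamma(15/2, 1193/96)
obs 7: x=-1/2 → posterior Inverse-Gamma(8, 1301/96)
obs 8: x=5/2 → posterior Inverse-Gamma(17/2, 1409/96)
obs 9: x=3 → posterior Inverse-Gamma(9, 1601/96)
obs 10: x=-7/2 → posterior Inverse-Gamma(19/2, 2573/96)
obs 11: x=-3/4 → posterior Inverse-Gamma(10, 85/3)

k = 3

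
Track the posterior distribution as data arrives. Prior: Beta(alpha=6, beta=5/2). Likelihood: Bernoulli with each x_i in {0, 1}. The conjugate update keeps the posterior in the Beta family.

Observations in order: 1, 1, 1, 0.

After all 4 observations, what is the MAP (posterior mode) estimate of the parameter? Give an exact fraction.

16/21

obs 1: x=1 → posterior Beta(7, 5/2)
obs 2: x=1 → posterior Beta(8, 5/2)
obs 3: x=1 → posterior Beta(9, 5/2)
obs 4: x=0 → posterior Beta(9, 7/2)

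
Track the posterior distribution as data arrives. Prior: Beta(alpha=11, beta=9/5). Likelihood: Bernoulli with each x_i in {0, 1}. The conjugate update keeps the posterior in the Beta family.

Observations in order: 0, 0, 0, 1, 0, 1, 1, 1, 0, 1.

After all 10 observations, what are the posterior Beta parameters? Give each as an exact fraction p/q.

alpha=16, beta=34/5

obs 1: x=0 → posterior Beta(11, 14/5)
obs 2: x=0 → posterior Beta(11, 19/5)
obs 3: x=0 → posterior Beta(11, 24/5)
obs 4: x=1 → posterior Beta(12, 24/5)
obs 5: x=0 → posterior Beta(12, 29/5)
obs 6: x=1 → posterior Beta(13, 29/5)
obs 7: x=1 → posterior Beta(14, 29/5)
obs 8: x=1 → posterior Beta(15, 29/5)
obs 9: x=0 → posterior Beta(15, 34/5)
obs 10: x=1 → posterior Beta(16, 34/5)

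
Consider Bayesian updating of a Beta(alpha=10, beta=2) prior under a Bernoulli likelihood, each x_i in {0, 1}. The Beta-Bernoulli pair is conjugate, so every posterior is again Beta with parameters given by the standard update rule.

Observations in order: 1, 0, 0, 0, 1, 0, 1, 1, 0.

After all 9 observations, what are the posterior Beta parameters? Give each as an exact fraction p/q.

obs 1: x=1 → posterior Beta(11, 2)
obs 2: x=0 → posterior Beta(11, 3)
obs 3: x=0 → posterior Beta(11, 4)
obs 4: x=0 → posterior Beta(11, 5)
obs 5: x=1 → posterior Beta(12, 5)
obs 6: x=0 → posterior Beta(12, 6)
obs 7: x=1 → posterior Beta(13, 6)
obs 8: x=1 → posterior Beta(14, 6)
obs 9: x=0 → posterior Beta(14, 7)

alpha=14, beta=7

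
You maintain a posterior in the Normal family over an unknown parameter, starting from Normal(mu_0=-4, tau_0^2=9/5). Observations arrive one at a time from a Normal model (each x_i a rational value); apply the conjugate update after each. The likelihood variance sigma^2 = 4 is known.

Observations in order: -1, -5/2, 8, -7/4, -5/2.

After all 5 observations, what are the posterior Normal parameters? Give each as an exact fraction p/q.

obs 1: x=-1 → posterior Normal(-89/29, 36/29)
obs 2: x=-5/2 → posterior Normal(-223/76, 18/19)
obs 3: x=8 → posterior Normal(-79/94, 36/47)
obs 4: x=-7/4 → posterior Normal(-221/224, 9/14)
obs 5: x=-5/2 → posterior Normal(-311/260, 36/65)

mu_0=-311/260, tau_0^2=36/65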